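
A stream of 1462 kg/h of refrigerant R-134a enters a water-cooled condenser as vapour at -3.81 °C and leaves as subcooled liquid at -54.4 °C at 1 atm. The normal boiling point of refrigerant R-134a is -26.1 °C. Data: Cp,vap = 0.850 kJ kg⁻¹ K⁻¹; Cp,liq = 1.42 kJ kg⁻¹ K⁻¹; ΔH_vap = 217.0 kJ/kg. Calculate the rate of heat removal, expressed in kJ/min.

Q_c = 6730 kJ/min

vapour -3.81→-26.1 °C: -18.947 kJ/kg
condensation at -26.1 °C: -217 kJ/kg
liquid -26.1→-54.4 °C: -40.186 kJ/kg
Δh = -18.947 + -217 + -40.186 = -276.13 kJ/kg
Q = ṁ·Δh = 1462 kg/h × -276.13 kJ/kg = -403710 kJ/h
|Q| = 112.14 kW = 6728.4 kJ/min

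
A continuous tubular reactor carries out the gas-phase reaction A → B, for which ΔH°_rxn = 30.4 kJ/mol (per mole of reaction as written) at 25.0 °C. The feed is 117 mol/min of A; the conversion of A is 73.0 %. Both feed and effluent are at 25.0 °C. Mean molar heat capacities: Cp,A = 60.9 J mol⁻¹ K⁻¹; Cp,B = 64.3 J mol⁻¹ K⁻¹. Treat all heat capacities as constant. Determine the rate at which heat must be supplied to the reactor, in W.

Extent of reaction ξ = 0.730 × 117 = 85.41 mol/min
Reaction term: ξ·ΔH°_rxn = 85.41 × 30.4 = 2596.5 kJ/min
Q = ΔH = 2596.5 kJ/min = 43.274 kW
Heat supplied = 43274 W

Q_in = 43300 W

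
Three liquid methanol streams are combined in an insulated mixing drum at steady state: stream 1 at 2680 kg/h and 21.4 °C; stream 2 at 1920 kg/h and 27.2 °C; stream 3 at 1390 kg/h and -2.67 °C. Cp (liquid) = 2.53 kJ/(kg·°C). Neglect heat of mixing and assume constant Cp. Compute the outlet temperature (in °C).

Energy balance with Q = 0: Σ ṁᵢCp,ᵢ(T_out − Tᵢ) = 0
Σ ṁᵢCp,ᵢTᵢ = 2680×2.53×21.4 + 1920×2.53×27.2 + 1390×2.53×-2.67 = 267840
Σ ṁᵢCp,ᵢ = 2680×2.53 + 1920×2.53 + 1390×2.53 = 15155
T_out = 267840 / 15155 = 17.674 °C

T_out = 17.7 °C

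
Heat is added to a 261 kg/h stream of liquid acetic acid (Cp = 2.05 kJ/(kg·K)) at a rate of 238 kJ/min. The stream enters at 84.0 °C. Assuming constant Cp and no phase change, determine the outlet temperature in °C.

T_out = 111 °C

Q = 238 kJ/min = 14280 kJ/h
ΔT = Q/(ṁ·Cp) = 14280/(261×2.05) = 26.689 K
T_out = 84.0 + 26.689 = 110.69 °C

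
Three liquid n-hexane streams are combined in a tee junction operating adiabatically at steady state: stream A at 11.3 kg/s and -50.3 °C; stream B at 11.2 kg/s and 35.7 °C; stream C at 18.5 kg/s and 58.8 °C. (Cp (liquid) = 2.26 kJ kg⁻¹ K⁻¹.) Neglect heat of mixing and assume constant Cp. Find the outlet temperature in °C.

Adiabatic, steady state ⇒ Σ ṁᵢCp,ᵢ(T_out − Tᵢ) = 0
T_out = Σ ṁᵢCp,ᵢTᵢ / Σ ṁᵢCp,ᵢ
      = 2077.5 / 92.66 = 22.421 °C

T_out = 22.4 °C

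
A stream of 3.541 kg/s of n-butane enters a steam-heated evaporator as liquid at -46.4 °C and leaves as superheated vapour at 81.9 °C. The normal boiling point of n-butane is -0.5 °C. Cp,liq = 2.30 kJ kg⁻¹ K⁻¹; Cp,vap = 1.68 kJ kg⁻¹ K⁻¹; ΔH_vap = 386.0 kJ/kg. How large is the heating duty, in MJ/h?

Q = 8030 MJ/h

liquid -46.4→-0.5 °C: 105.57 kJ/kg
vaporisation at -0.5 °C: 386 kJ/kg
vapour -0.5→81.9 °C: 138.43 kJ/kg
Δh = 105.57 + 386 + 138.43 = 630 kJ/kg
Q = ṁ·Δh = 3.541 kg/s × 630 kJ/kg = 2230.8 kJ/s
|Q| = 2230.8 kW = 8031 MJ/h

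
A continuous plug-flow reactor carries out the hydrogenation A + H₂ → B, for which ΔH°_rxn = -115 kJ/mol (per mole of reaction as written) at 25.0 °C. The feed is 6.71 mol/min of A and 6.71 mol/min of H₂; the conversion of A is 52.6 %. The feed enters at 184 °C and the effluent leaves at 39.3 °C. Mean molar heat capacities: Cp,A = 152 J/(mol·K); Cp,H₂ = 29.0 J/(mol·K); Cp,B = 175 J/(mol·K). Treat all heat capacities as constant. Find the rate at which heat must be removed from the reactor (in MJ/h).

Q_out = 34.9 MJ/h

Extent of reaction ξ = 0.526 × 6.71 = 3.5295 mol/min
Reaction term: ξ·ΔH°_rxn = 3.5295 × -115 = -405.89 kJ/min
Sensible, feed 184→25 °C: -193.11 kJ/min
Outlet flows (mol/min): A 3.1805, H₂ 3.1805, B 3.5295
Sensible, products 25→39.3 °C: 17.065 kJ/min
Q = ΔH = -581.93 kJ/min = -9.6988 kW
Heat removed = 34.916 MJ/h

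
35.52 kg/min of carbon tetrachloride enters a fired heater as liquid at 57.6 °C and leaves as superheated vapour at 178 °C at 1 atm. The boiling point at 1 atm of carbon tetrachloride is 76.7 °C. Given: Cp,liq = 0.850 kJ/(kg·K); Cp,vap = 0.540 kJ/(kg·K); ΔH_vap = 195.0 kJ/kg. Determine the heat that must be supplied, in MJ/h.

liquid 57.6→76.7 °C: 16.235 kJ/kg
vaporisation at 76.7 °C: 195 kJ/kg
vapour 76.7→178 °C: 54.702 kJ/kg
Δh = 16.235 + 195 + 54.702 = 265.94 kJ/kg
Q = ṁ·Δh = 35.52 kg/min × 265.94 kJ/kg = 9446.1 kJ/min
|Q| = 157.43 kW = 566.76 MJ/h

Q = 567 MJ/h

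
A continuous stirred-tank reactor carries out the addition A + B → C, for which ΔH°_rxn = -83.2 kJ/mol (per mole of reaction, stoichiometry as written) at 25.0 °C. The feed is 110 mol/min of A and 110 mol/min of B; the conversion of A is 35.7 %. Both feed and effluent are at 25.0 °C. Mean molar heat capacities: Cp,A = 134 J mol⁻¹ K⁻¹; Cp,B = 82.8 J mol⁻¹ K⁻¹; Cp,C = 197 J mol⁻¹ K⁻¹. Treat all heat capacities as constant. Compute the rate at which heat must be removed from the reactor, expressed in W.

Q_out = 54500 W

Extent of reaction ξ = 0.357 × 110 = 39.27 mol/min
Reaction term: ξ·ΔH°_rxn = 39.27 × -83.2 = -3267.3 kJ/min
Q = ΔH = -3267.3 kJ/min = -54.454 kW
Heat removed = 54454 W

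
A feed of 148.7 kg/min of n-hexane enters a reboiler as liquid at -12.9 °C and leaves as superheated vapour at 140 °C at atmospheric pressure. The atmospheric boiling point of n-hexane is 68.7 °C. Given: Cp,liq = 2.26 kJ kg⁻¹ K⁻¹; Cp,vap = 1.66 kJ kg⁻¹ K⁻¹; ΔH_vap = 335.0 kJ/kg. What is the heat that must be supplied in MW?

liquid -12.9→68.7 °C: 184.42 kJ/kg
vaporisation at 68.7 °C: 335 kJ/kg
vapour 68.7→140 °C: 118.36 kJ/kg
Δh = 184.42 + 335 + 118.36 = 637.77 kJ/kg
Q = ṁ·Δh = 148.7 kg/min × 637.77 kJ/kg = 94837 kJ/min
|Q| = 1580.6 kW = 1.5806 MW

Q = 1.58 MW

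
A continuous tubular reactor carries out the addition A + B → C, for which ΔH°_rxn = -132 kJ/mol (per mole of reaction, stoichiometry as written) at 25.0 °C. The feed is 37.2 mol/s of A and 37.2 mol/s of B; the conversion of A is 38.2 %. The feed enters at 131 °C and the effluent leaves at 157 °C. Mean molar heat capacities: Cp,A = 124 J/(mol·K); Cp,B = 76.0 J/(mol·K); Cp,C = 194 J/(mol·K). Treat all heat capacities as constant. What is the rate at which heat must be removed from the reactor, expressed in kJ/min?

Extent of reaction ξ = 0.382 × 37.2 = 14.21 mol/s
Reaction term: ξ·ΔH°_rxn = 14.21 × -132 = -1875.8 kJ/s
Sensible, feed 131→25 °C: -788.64 kJ/s
Outlet flows (mol/s): A 22.99, B 22.99, C 14.21
Sensible, products 25→157 °C: 970.83 kJ/s
Q = ΔH = -1693.6 kJ/s = -1693.6 kW
Heat removed = 101620 kJ/min

Q_out = 102000 kJ/min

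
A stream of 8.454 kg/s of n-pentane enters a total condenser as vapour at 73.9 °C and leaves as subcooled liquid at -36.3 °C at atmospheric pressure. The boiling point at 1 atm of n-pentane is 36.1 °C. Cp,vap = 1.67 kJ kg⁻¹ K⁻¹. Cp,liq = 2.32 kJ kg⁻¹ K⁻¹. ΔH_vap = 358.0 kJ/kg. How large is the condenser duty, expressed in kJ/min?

Q_c = 299000 kJ/min

vapour 73.9→36.1 °C: -63.126 kJ/kg
condensation at 36.1 °C: -358 kJ/kg
liquid 36.1→-36.3 °C: -167.97 kJ/kg
Δh = -63.126 + -358 + -167.97 = -589.09 kJ/kg
Q = ṁ·Δh = 8.454 kg/s × -589.09 kJ/kg = -4980.2 kJ/s
|Q| = 4980.2 kW = 298810 kJ/min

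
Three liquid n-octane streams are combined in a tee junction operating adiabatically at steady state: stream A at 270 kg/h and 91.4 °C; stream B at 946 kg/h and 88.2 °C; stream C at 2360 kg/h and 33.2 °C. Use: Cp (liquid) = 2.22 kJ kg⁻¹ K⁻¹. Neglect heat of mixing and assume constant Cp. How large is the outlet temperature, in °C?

T_out = 52.1 °C

Energy balance with Q = 0: Σ ṁᵢCp,ᵢ(T_out − Tᵢ) = 0
Σ ṁᵢCp,ᵢTᵢ = 270×2.22×91.4 + 946×2.22×88.2 + 2360×2.22×33.2 = 413960
Σ ṁᵢCp,ᵢ = 270×2.22 + 946×2.22 + 2360×2.22 = 7938.7
T_out = 413960 / 7938.7 = 52.144 °C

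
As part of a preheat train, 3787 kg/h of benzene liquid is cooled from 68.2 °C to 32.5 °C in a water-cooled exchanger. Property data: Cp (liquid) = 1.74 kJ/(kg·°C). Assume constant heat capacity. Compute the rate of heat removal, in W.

Q_c = 65300 W

Q = ṁ·Cp·ΔT = 3787 × 1.74 × (32.5 − 68.2) = -235240 kJ/h
Converting: 235240 / 3600 s = 65.345 kW
Cooling duty = 65345 W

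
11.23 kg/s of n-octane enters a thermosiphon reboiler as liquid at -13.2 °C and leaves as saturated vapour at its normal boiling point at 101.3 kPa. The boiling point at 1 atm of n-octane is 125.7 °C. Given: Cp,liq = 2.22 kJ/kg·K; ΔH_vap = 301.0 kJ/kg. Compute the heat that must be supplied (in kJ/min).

liquid -13.2→125.7 °C: 308.36 kJ/kg
vaporisation at 125.7 °C: 301 kJ/kg
Δh = 308.36 + 301 = 609.36 kJ/kg
Q = ṁ·Δh = 11.23 kg/s × 609.36 kJ/kg = 6843.1 kJ/s
|Q| = 6843.1 kW = 410590 kJ/min

Q = 411000 kJ/min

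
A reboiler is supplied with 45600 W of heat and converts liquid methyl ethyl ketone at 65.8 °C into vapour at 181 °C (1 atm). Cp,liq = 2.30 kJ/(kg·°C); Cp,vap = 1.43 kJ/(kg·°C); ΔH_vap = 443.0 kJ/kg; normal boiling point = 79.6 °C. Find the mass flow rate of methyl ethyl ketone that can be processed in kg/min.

Δh = 2.30×(79.6−65.8) + 443.0 + 1.43×(181−79.6) = 619.74 kJ/kg
Q = 45600 W = 45.6 kJ/s = 2736 kJ/min
ṁ = Q/Δh = 2736 / 619.74 = 4.4147 kg/min

ṁ = 4.41 kg/min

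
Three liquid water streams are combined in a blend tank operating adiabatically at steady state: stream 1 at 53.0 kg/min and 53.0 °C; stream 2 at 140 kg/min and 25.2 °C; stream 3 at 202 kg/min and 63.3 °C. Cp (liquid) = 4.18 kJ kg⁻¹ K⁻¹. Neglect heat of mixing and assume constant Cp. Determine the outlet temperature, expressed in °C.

T_out = 48.4 °C

Adiabatic, steady state ⇒ Σ ṁᵢCp,ᵢ(T_out − Tᵢ) = 0
T_out = Σ ṁᵢCp,ᵢTᵢ / Σ ṁᵢCp,ᵢ
      = 79937 / 1651.1 = 48.414 °C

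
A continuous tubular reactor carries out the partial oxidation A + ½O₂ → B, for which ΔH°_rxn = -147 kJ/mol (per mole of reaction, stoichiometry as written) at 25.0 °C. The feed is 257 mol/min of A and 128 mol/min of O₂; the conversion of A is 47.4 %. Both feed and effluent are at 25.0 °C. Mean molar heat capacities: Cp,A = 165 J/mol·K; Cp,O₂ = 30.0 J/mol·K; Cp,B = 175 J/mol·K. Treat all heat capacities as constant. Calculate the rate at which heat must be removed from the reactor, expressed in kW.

Q_out = 298 kW

Extent of reaction ξ = 0.474 × 257 = 121.82 mol/min
Reaction term: ξ·ΔH°_rxn = 121.82 × -147 = -17907 kJ/min
Q = ΔH = -17907 kJ/min = -298.45 kW
Heat removed = 298.45 kW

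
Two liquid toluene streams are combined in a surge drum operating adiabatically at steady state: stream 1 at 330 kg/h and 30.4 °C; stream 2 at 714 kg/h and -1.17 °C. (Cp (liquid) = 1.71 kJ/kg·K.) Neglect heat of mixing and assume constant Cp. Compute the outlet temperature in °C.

T_out = 8.81 °C

Adiabatic, steady state ⇒ Σ ṁᵢCp,ᵢ(T_out − Tᵢ) = 0
Σ ṁᵢCp,ᵢTᵢ = 330×1.71×30.4 + 714×1.71×-1.17 = 15726
Σ ṁᵢCp,ᵢ = 330×1.71 + 714×1.71 = 1785.2
T_out = 15726 / 1785.2 = 8.809 °C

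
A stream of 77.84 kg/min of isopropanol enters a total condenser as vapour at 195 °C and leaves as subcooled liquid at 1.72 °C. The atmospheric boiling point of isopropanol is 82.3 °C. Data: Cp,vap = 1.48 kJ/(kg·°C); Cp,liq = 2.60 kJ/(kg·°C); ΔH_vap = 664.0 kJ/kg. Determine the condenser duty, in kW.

Q_c = 1350 kW

vapour 195→82.3 °C: -166.8 kJ/kg
condensation at 82.3 °C: -664 kJ/kg
liquid 82.3→1.72 °C: -209.51 kJ/kg
Δh = -166.8 + -664 + -209.51 = -1040.3 kJ/kg
Q = ṁ·Δh = 77.84 kg/min × -1040.3 kJ/kg = -80977 kJ/min
|Q| = 1349.6 kW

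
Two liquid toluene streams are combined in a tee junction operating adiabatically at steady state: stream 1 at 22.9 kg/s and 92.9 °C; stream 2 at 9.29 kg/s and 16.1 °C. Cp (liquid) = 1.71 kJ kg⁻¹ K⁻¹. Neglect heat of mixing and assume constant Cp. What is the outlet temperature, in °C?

Adiabatic, steady state ⇒ Σ ṁᵢCp,ᵢ(T_out − Tᵢ) = 0
Σ ṁᵢCp,ᵢTᵢ = 22.9×1.71×92.9 + 9.29×1.71×16.1 = 3893.6
Σ ṁᵢCp,ᵢ = 22.9×1.71 + 9.29×1.71 = 55.045
T_out = 3893.6 / 55.045 = 70.736 °C

T_out = 70.7 °C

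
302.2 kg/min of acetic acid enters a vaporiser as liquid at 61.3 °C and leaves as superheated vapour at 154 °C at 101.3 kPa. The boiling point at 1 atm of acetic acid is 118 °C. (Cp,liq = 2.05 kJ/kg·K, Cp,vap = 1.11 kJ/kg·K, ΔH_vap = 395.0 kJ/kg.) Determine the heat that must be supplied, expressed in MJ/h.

liquid 61.3→118 °C: 116.23 kJ/kg
vaporisation at 118 °C: 395 kJ/kg
vapour 118→154 °C: 39.96 kJ/kg
Δh = 116.23 + 395 + 39.96 = 551.2 kJ/kg
Q = ṁ·Δh = 302.2 kg/min × 551.2 kJ/kg = 166570 kJ/min
|Q| = 2776.2 kW = 9994.3 MJ/h

Q = 9990 MJ/h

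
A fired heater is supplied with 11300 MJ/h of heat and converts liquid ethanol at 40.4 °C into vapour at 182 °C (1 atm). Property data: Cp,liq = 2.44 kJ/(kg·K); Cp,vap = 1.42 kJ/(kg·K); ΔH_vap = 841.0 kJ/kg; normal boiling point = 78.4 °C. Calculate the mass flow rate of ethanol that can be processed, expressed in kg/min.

ṁ = 174 kg/min

Δh = 2.44×(78.4−40.4) + 841.0 + 1.42×(182−78.4) = 1080.8 kJ/kg
Q = 11300 MJ/h = 3138.9 kJ/s = 188330 kJ/min
ṁ = Q/Δh = 188330 / 1080.8 = 174.25 kg/min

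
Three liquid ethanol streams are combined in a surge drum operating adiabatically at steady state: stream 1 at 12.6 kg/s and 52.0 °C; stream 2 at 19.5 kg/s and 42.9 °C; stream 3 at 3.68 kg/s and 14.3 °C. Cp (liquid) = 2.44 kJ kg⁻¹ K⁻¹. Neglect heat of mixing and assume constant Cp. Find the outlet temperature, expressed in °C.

T_out = 43.2 °C

Adiabatic, steady state ⇒ Σ ṁᵢCp,ᵢ(T_out − Tᵢ) = 0
T_out = Σ ṁᵢCp,ᵢTᵢ / Σ ṁᵢCp,ᵢ
      = 3768.3 / 87.303 = 43.163 °C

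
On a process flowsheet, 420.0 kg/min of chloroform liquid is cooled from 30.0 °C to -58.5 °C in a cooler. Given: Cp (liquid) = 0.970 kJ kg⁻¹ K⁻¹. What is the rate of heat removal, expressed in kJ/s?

Q = ṁ·Cp·ΔT = 420.0 × 0.970 × (-58.5 − 30.0) = -36055 kJ/min
Converting: 36055 / 60 s = 600.92 kW

Q_c = 601 kJ/s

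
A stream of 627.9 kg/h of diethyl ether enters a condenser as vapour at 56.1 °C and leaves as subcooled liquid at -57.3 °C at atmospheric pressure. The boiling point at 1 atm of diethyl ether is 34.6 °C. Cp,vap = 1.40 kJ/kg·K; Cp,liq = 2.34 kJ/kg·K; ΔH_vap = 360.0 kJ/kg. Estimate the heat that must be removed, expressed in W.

Q_c = 106000 W

vapour 56.1→34.6 °C: -30.1 kJ/kg
condensation at 34.6 °C: -360 kJ/kg
liquid 34.6→-57.3 °C: -215.05 kJ/kg
Δh = -30.1 + -360 + -215.05 = -605.15 kJ/kg
Q = ṁ·Δh = 627.9 kg/h × -605.15 kJ/kg = -379970 kJ/h
|Q| = 105.55 kW = 105550 W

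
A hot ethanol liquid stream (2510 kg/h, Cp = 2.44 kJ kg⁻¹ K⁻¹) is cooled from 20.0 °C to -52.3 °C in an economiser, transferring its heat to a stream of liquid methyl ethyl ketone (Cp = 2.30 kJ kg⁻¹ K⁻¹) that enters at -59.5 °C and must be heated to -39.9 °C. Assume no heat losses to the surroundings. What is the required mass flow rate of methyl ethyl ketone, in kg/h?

ṁ_c = 9820 kg/h

Heat released by hot stream: Q = 2510 × 2.44 × (20.0 − -52.3) = 442790 kJ/h
Energy balance on cold side (adiabatic exchanger): Q = ṁ_c·Cp_c·(T_c,out − T_c,in)
ṁ_c = 442790 / [2.30 × (-39.9 − -59.5)] = 9822.4 kg/h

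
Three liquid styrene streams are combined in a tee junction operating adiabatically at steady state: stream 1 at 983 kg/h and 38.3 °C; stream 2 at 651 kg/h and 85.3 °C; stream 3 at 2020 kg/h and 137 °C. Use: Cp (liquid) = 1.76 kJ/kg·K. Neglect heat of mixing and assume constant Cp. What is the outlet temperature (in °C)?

Adiabatic, steady state ⇒ Σ ṁᵢCp,ᵢ(T_out − Tᵢ) = 0
T_out = Σ ṁᵢCp,ᵢTᵢ / Σ ṁᵢCp,ᵢ
      = 651060 / 6431 = 101.24 °C

T_out = 101 °C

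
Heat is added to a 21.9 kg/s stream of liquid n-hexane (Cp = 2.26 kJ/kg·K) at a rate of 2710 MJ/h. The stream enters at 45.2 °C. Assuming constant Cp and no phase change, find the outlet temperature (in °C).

T_out = 60.4 °C

Q = 2710 MJ/h = 752.78 kJ/s
ΔT = Q/(ṁ·Cp) = 752.78/(21.9×2.26) = 15.209 K
T_out = 45.2 + 15.209 = 60.409 °C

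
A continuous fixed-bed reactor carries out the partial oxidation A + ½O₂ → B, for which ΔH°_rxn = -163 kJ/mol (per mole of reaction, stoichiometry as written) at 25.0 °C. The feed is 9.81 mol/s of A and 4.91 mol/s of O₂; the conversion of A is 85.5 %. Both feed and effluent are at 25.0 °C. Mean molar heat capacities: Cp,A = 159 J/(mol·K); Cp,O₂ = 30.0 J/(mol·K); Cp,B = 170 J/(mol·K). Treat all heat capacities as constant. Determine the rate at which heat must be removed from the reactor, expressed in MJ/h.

Q_out = 4920 MJ/h

Extent of reaction ξ = 0.855 × 9.81 = 8.3876 mol/s
Reaction term: ξ·ΔH°_rxn = 8.3876 × -163 = -1367.2 kJ/s
Q = ΔH = -1367.2 kJ/s = -1367.2 kW
Heat removed = 4921.8 MJ/h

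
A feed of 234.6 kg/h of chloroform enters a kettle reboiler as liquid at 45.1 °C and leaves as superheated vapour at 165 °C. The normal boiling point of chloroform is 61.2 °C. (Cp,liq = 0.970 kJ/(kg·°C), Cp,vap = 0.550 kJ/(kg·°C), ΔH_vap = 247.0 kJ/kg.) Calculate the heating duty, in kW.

liquid 45.1→61.2 °C: 15.617 kJ/kg
vaporisation at 61.2 °C: 247 kJ/kg
vapour 61.2→165 °C: 57.09 kJ/kg
Δh = 15.617 + 247 + 57.09 = 319.71 kJ/kg
Q = ṁ·Δh = 234.6 kg/h × 319.71 kJ/kg = 75003 kJ/h
|Q| = 20.834 kW

Q = 20.8 kW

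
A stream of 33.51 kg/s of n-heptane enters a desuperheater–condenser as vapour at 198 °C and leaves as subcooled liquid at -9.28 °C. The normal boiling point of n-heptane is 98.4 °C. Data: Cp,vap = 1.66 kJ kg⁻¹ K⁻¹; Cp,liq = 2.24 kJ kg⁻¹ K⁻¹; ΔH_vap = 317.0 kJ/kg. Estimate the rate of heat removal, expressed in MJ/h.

vapour 198→98.4 °C: -165.34 kJ/kg
condensation at 98.4 °C: -317 kJ/kg
liquid 98.4→-9.28 °C: -241.2 kJ/kg
Δh = -165.34 + -317 + -241.2 = -723.54 kJ/kg
Q = ṁ·Δh = 33.51 kg/s × -723.54 kJ/kg = -24246 kJ/s
|Q| = 24246 kW = 87285 MJ/h

Q_c = 87300 MJ/h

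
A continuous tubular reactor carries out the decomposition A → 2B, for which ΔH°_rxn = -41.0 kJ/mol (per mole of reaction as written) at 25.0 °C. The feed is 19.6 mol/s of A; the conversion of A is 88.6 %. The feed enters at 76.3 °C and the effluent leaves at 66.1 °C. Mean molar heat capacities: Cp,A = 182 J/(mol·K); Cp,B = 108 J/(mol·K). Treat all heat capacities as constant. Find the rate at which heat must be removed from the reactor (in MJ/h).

Q_out = 2610 MJ/h

Extent of reaction ξ = 0.886 × 19.6 = 17.366 mol/s
Reaction term: ξ·ΔH°_rxn = 17.366 × -41.0 = -711.99 kJ/s
Sensible, feed 76.3→25 °C: -183 kJ/s
Outlet flows (mol/s): A 2.2344, B 34.731
Sensible, products 25→66.1 °C: 170.88 kJ/s
Q = ΔH = -724.11 kJ/s = -724.11 kW
Heat removed = 2606.8 MJ/h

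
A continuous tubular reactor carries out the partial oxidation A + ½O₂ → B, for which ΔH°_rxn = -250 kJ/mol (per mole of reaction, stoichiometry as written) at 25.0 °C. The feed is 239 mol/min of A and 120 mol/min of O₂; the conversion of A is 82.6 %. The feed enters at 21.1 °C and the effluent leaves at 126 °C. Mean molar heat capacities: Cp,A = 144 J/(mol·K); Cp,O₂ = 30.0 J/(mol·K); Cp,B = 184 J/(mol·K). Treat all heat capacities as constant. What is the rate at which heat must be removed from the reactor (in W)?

Q_out = 748000 W

Extent of reaction ξ = 0.826 × 239 = 197.41 mol/min
Reaction term: ξ·ΔH°_rxn = 197.41 × -250 = -49354 kJ/min
Sensible, feed 21.1→25 °C: 148.26 kJ/min
Outlet flows (mol/min): A 41.586, O₂ 21.293, B 197.41
Sensible, products 25→126 °C: 4338.1 kJ/min
Q = ΔH = -44867 kJ/min = -747.79 kW
Heat removed = 747790 W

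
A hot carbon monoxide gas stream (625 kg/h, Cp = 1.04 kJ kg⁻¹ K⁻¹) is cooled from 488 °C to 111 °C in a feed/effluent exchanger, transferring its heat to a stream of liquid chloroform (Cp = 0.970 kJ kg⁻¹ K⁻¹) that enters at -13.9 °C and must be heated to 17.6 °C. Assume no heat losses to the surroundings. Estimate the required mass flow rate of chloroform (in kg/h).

ṁ_c = 8020 kg/h

Heat released by hot stream: Q = 625 × 1.04 × (488 − 111) = 245050 kJ/h
Energy balance on cold side (adiabatic exchanger): Q = ṁ_c·Cp_c·(T_c,out − T_c,in)
ṁ_c = 245050 / [0.970 × (17.6 − -13.9)] = 8020 kg/h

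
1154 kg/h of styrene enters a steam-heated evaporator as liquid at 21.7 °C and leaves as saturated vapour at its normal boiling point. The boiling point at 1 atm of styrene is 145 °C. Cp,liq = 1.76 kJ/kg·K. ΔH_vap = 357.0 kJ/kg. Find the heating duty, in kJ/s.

liquid 21.7→145 °C: 217.01 kJ/kg
vaporisation at 145 °C: 357 kJ/kg
Δh = 217.01 + 357 = 574.01 kJ/kg
Q = ṁ·Δh = 1154 kg/h × 574.01 kJ/kg = 662410 kJ/h
|Q| = 184 kW

Q = 184 kJ/s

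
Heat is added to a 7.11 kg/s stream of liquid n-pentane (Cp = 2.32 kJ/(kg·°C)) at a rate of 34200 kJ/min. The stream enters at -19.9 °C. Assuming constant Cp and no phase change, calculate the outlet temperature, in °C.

T_out = 14.7 °C

Q = 34200 kJ/min = 570 kJ/s
ΔT = Q/(ṁ·Cp) = 570/(7.11×2.32) = 34.556 K
T_out = -19.9 + 34.556 = 14.656 °C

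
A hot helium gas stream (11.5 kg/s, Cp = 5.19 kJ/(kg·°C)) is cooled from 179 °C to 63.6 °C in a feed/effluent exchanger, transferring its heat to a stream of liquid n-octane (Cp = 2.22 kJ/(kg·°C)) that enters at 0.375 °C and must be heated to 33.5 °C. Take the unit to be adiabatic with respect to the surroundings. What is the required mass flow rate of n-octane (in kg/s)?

Heat released by hot stream: Q = 11.5 × 5.19 × (179 − 63.6) = 6887.6 kJ/s
Energy balance on cold side (adiabatic exchanger): Q = ṁ_c·Cp_c·(T_c,out − T_c,in)
ṁ_c = 6887.6 / [2.22 × (33.5 − 0.375)] = 93.662 kg/s

ṁ_c = 93.7 kg/s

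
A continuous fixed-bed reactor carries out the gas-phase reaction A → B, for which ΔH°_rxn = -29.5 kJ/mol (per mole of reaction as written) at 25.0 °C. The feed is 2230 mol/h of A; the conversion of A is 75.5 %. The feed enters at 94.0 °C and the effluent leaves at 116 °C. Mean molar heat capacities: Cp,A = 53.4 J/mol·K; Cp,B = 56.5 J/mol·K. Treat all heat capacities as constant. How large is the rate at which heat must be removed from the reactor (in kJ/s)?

Extent of reaction ξ = 0.755 × 2230 = 1683.7 mol/h
Reaction term: ξ·ΔH°_rxn = 1683.7 × -29.5 = -49668 kJ/h
Sensible, feed 94.0→25 °C: -8216.7 kJ/h
Outlet flows (mol/h): A 546.35, B 1683.7
Sensible, products 25→116 °C: 11311 kJ/h
Q = ΔH = -46573 kJ/h = -12.937 kW
Heat removed = 12.937 kJ/s

Q_out = 12.9 kJ/s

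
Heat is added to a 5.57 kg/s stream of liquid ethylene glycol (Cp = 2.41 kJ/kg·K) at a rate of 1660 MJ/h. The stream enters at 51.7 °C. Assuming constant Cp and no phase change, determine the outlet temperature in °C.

T_out = 86.1 °C

Q = 1660 MJ/h = 461.11 kJ/s
ΔT = Q/(ṁ·Cp) = 461.11/(5.57×2.41) = 34.351 K
T_out = 51.7 + 34.351 = 86.051 °C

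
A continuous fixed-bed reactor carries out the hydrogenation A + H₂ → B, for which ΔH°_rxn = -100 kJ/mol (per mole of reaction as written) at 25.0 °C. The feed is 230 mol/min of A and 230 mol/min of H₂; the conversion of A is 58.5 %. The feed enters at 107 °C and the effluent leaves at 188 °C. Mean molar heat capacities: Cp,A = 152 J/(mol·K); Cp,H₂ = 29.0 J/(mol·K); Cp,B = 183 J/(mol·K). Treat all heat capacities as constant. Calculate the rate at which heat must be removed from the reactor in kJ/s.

Extent of reaction ξ = 0.585 × 230 = 134.55 mol/min
Reaction term: ξ·ΔH°_rxn = 134.55 × -100 = -13455 kJ/min
Sensible, feed 107→25 °C: -3413.7 kJ/min
Outlet flows (mol/min): A 95.45, H₂ 95.45, B 134.55
Sensible, products 25→188 °C: 6829.6 kJ/min
Q = ΔH = -10039 kJ/min = -167.32 kW
Heat removed = 167.32 kJ/s

Q_out = 167 kJ/s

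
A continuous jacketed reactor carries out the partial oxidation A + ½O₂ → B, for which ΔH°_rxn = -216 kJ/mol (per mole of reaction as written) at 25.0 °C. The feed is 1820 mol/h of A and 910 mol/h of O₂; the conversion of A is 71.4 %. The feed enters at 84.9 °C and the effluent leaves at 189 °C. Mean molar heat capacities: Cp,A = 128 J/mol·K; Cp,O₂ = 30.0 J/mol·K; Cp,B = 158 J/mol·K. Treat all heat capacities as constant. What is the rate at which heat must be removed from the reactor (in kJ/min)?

Q_out = 4170 kJ/min

Extent of reaction ξ = 0.714 × 1820 = 1299.5 mol/h
Reaction term: ξ·ΔH°_rxn = 1299.5 × -216 = -280690 kJ/h
Sensible, feed 84.9→25 °C: -15590 kJ/h
Outlet flows (mol/h): A 520.52, O₂ 260.26, B 1299.5
Sensible, products 25→189 °C: 45879 kJ/h
Q = ΔH = -250400 kJ/h = -69.555 kW
Heat removed = 4173.3 kJ/min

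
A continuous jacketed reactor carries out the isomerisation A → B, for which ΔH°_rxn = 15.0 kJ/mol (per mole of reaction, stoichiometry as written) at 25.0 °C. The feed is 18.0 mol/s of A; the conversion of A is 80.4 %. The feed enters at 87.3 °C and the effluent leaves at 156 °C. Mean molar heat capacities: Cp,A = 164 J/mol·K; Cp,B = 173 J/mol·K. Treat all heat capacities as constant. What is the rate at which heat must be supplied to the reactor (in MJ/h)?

Extent of reaction ξ = 0.804 × 18.0 = 14.472 mol/s
Reaction term: ξ·ΔH°_rxn = 14.472 × 15.0 = 217.08 kJ/s
Sensible, feed 87.3→25 °C: -183.91 kJ/s
Outlet flows (mol/s): A 3.528, B 14.472
Sensible, products 25→156 °C: 403.77 kJ/s
Q = ΔH = 436.94 kJ/s = 436.94 kW
Heat supplied = 1573 MJ/h

Q_in = 1570 MJ/h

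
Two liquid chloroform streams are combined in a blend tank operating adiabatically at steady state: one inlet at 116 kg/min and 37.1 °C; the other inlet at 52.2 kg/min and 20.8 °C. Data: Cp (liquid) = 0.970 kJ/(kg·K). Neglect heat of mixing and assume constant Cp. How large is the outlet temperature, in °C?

T_out = 32.0 °C

Adiabatic, steady state ⇒ Σ ṁᵢCp,ᵢ(T_out − Tᵢ) = 0
Σ ṁᵢCp,ᵢTᵢ = 116×0.970×37.1 + 52.2×0.970×20.8 = 5227.7
Σ ṁᵢCp,ᵢ = 116×0.970 + 52.2×0.970 = 163.15
T_out = 5227.7 / 163.15 = 32.041 °C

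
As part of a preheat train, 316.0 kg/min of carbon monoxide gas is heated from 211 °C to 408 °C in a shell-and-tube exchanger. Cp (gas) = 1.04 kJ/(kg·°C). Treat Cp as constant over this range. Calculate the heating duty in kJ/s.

Q = 1080 kJ/s

Q = ṁ·Cp·ΔT = 316.0 × 1.04 × (408 − 211) = 64742 kJ/min
Converting: 64742 / 60 s = 1079 kW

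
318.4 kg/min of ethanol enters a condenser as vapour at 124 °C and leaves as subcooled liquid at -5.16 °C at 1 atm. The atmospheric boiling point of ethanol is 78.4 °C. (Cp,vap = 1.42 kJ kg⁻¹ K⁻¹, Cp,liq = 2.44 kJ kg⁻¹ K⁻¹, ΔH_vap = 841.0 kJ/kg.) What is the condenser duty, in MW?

vapour 124→78.4 °C: -64.752 kJ/kg
condensation at 78.4 °C: -841 kJ/kg
liquid 78.4→-5.16 °C: -203.89 kJ/kg
Δh = -64.752 + -841 + -203.89 = -1109.6 kJ/kg
Q = ṁ·Δh = 318.4 kg/min × -1109.6 kJ/kg = -353310 kJ/min
|Q| = 5888.5 kW = 5.8885 MW

Q_c = 5.89 MW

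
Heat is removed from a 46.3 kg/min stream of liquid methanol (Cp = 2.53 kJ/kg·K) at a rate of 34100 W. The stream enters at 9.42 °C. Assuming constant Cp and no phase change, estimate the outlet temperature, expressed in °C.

T_out = -8.05 °C

Q = 34100 W = 2046 kJ/min
ΔT = Q/(ṁ·Cp) = 2046/(46.3×2.53) = 17.466 K
T_out = 9.42 − 17.466 = -8.0464 °C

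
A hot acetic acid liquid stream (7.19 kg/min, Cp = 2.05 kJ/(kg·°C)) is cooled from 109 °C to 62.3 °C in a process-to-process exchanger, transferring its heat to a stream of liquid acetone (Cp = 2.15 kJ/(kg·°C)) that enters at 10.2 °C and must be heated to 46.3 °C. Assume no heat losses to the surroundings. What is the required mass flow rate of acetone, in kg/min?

Heat released by hot stream: Q = 7.19 × 2.05 × (109 − 62.3) = 688.33 kJ/min
Energy balance on cold side (adiabatic exchanger): Q = ṁ_c·Cp_c·(T_c,out − T_c,in)
ṁ_c = 688.33 / [2.15 × (46.3 − 10.2)] = 8.8686 kg/min

ṁ_c = 8.87 kg/min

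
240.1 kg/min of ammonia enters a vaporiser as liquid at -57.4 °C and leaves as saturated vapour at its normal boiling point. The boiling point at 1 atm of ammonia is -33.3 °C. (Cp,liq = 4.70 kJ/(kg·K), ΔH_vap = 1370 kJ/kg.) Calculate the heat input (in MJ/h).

Q = 21400 MJ/h

liquid -57.4→-33.3 °C: 113.27 kJ/kg
vaporisation at -33.3 °C: 1370 kJ/kg
Δh = 113.27 + 1370 = 1483.3 kJ/kg
Q = ṁ·Δh = 240.1 kg/min × 1483.3 kJ/kg = 356130 kJ/min
|Q| = 5935.6 kW = 21368 MJ/h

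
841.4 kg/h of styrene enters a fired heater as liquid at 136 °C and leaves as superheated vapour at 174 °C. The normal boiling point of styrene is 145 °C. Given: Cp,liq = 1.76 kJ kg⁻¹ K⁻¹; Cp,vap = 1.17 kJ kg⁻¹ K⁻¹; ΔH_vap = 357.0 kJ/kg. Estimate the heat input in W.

Q = 95100 W

liquid 136→145 °C: 15.84 kJ/kg
vaporisation at 145 °C: 357 kJ/kg
vapour 145→174 °C: 33.93 kJ/kg
Δh = 15.84 + 357 + 33.93 = 406.77 kJ/kg
Q = ṁ·Δh = 841.4 kg/h × 406.77 kJ/kg = 342260 kJ/h
|Q| = 95.071 kW = 95071 W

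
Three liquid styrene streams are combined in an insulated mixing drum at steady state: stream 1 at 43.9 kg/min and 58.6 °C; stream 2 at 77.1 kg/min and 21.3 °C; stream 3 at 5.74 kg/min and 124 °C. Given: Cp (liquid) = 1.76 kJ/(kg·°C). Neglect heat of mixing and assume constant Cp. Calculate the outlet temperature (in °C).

T_out = 38.9 °C

Adiabatic, steady state ⇒ Σ ṁᵢCp,ᵢ(T_out − Tᵢ) = 0
T_out = Σ ṁᵢCp,ᵢTᵢ / Σ ṁᵢCp,ᵢ
      = 8670.7 / 223.06 = 38.871 °C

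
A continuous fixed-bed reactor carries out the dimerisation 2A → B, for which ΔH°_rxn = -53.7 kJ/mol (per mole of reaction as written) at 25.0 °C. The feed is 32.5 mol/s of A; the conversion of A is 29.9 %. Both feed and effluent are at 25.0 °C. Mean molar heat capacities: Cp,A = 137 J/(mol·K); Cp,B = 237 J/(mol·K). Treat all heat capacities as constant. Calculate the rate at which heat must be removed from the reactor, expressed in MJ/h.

Extent of reaction ξ = 0.299 × 32.5 / 2 = 4.8587 mol/s
Reaction term: ξ·ΔH°_rxn = 4.8587 × -53.7 = -260.91 kJ/s
Q = ΔH = -260.91 kJ/s = -260.91 kW
Heat removed = 939.29 MJ/h

Q_out = 939 MJ/h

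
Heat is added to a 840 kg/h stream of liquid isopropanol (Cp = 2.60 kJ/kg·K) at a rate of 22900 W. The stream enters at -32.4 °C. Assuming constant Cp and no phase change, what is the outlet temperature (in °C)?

Q = 22900 W = 82440 kJ/h
ΔT = Q/(ṁ·Cp) = 82440/(840×2.60) = 37.747 K
T_out = -32.4 + 37.747 = 5.3473 °C

T_out = 5.35 °C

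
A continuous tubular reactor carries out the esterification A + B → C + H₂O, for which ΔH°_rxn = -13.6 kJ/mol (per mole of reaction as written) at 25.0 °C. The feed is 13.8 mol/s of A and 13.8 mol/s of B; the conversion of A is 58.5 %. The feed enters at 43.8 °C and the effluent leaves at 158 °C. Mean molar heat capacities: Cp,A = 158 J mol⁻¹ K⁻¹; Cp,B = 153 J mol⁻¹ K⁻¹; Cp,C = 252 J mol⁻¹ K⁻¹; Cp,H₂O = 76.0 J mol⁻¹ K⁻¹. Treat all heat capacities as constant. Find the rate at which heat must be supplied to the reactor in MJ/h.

Extent of reaction ξ = 0.585 × 13.8 = 8.073 mol/s
Reaction term: ξ·ΔH°_rxn = 8.073 × -13.6 = -109.79 kJ/s
Sensible, feed 43.8→25 °C: -80.686 kJ/s
Outlet flows (mol/s): A 5.727, B 5.727, C 8.073, H₂O 8.073
Sensible, products 25→158 °C: 589.06 kJ/s
Q = ΔH = 398.58 kJ/s = 398.58 kW
Heat supplied = 1434.9 MJ/h

Q_in = 1430 MJ/h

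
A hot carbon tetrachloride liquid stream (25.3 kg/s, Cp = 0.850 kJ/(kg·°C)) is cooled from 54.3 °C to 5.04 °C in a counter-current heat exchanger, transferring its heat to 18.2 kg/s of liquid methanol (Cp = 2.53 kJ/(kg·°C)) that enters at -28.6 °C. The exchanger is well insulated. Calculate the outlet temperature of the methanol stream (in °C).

Heat released by hot stream: Q = 25.3 × 0.850 × (54.3 − 5.04) = 1059.3 kJ/s
Energy balance on cold side (adiabatic exchanger): Q = ṁ_c·Cp_c·(T_c,out − T_c,in)
T_c,out = -28.6 + 1059.3/(18.2 × 2.53) = -5.594 °C

T_c,out = -5.59 °C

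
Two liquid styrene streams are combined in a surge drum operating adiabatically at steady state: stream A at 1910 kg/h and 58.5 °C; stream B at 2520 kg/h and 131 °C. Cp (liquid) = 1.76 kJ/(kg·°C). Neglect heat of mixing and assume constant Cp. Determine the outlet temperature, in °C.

No heat crosses the boundary, so H_out = H_in.
T_out = Σ ṁᵢCp,ᵢTᵢ / Σ ṁᵢCp,ᵢ
      = 777660 / 7796.8 = 99.742 °C

T_out = 99.7 °C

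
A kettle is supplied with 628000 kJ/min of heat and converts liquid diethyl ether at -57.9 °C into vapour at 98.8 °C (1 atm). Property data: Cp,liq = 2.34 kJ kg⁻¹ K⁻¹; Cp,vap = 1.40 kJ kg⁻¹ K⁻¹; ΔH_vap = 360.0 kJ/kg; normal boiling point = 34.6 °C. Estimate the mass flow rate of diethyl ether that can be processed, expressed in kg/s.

ṁ = 15.7 kg/s

Δh = 2.34×(34.6−-57.9) + 360.0 + 1.40×(98.8−34.6) = 666.33 kJ/kg
Q = 628000 kJ/min = 10467 kJ/s = 10467 kJ/s
ṁ = Q/Δh = 10467 / 666.33 = 15.708 kg/s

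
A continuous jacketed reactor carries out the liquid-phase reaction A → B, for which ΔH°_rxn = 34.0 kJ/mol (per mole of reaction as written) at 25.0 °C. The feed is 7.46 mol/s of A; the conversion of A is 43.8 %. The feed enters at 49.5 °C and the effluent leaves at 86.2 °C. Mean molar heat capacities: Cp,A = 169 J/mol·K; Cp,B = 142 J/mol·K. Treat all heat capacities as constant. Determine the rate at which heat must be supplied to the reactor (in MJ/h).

Extent of reaction ξ = 0.438 × 7.46 = 3.2675 mol/s
Reaction term: ξ·ΔH°_rxn = 3.2675 × 34.0 = 111.09 kJ/s
Sensible, feed 49.5→25 °C: -30.888 kJ/s
Outlet flows (mol/s): A 4.1925, B 3.2675
Sensible, products 25→86.2 °C: 71.758 kJ/s
Q = ΔH = 151.96 kJ/s = 151.96 kW
Heat supplied = 547.07 MJ/h

Q_in = 547 MJ/h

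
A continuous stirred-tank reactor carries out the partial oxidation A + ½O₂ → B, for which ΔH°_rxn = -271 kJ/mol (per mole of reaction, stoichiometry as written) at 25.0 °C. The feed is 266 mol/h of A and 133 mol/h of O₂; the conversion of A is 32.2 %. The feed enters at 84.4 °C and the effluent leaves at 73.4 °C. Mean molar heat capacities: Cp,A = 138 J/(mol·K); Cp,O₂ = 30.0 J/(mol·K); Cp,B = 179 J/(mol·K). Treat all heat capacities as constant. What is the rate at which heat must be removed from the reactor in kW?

Q_out = 6.54 kW

Extent of reaction ξ = 0.322 × 266 = 85.652 mol/h
Reaction term: ξ·ΔH°_rxn = 85.652 × -271 = -23212 kJ/h
Sensible, feed 84.4→25 °C: -2417.5 kJ/h
Outlet flows (mol/h): A 180.35, O₂ 90.174, B 85.652
Sensible, products 25→73.4 °C: 2077.6 kJ/h
Q = ΔH = -23552 kJ/h = -6.5421 kW
Heat removed = 6.5421 kW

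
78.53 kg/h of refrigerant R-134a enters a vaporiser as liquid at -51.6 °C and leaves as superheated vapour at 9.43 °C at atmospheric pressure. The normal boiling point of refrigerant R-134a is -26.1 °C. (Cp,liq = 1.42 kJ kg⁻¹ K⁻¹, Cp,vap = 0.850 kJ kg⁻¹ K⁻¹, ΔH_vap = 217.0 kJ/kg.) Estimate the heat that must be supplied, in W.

liquid -51.6→-26.1 °C: 36.21 kJ/kg
vaporisation at -26.1 °C: 217 kJ/kg
vapour -26.1→9.43 °C: 30.201 kJ/kg
Δh = 36.21 + 217 + 30.201 = 283.41 kJ/kg
Q = ṁ·Δh = 78.53 kg/h × 283.41 kJ/kg = 22256 kJ/h
|Q| = 6.1823 kW = 6182.3 W

Q = 6180 W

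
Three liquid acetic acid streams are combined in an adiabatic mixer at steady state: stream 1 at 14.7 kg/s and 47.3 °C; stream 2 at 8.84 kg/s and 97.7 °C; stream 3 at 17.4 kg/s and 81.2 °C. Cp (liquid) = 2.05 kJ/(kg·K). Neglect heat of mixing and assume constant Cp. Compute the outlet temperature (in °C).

T_out = 72.6 °C

Energy balance with Q = 0: Σ ṁᵢCp,ᵢ(T_out − Tᵢ) = 0
T_out = Σ ṁᵢCp,ᵢTᵢ / Σ ṁᵢCp,ᵢ
      = 6092.3 / 83.927 = 72.591 °C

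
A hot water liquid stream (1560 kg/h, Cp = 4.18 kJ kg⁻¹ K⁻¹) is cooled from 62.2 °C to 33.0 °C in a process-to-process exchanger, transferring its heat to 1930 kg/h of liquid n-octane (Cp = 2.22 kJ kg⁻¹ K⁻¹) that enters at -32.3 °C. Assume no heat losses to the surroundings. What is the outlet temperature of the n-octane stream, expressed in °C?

T_c,out = 12.1 °C

Heat released by hot stream: Q = 1560 × 4.18 × (62.2 − 33.0) = 190410 kJ/h
Energy balance on cold side (adiabatic exchanger): Q = ṁ_c·Cp_c·(T_c,out − T_c,in)
T_c,out = -32.3 + 190410/(1930 × 2.22) = 12.14 °C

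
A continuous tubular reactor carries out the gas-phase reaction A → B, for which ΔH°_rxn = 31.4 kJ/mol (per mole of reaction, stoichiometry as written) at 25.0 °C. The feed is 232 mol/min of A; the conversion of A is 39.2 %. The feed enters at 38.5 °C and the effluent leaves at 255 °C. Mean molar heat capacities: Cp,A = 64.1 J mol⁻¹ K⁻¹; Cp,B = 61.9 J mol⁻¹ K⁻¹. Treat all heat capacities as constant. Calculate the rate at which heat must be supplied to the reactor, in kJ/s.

Extent of reaction ξ = 0.392 × 232 = 90.944 mol/min
Reaction term: ξ·ΔH°_rxn = 90.944 × 31.4 = 2855.6 kJ/min
Sensible, feed 38.5→25 °C: -200.76 kJ/min
Outlet flows (mol/min): A 141.06, B 90.944
Sensible, products 25→255 °C: 3374.4 kJ/min
Q = ΔH = 6029.2 kJ/min = 100.49 kW
Heat supplied = 100.49 kJ/s

Q_in = 100 kJ/s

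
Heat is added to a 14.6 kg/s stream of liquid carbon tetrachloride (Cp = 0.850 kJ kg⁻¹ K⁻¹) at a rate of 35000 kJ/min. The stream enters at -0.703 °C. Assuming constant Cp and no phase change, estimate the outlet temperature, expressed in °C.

Q = 35000 kJ/min = 583.33 kJ/s
ΔT = Q/(ṁ·Cp) = 583.33/(14.6×0.850) = 47.005 K
T_out = -0.703 + 47.005 = 46.302 °C

T_out = 46.3 °C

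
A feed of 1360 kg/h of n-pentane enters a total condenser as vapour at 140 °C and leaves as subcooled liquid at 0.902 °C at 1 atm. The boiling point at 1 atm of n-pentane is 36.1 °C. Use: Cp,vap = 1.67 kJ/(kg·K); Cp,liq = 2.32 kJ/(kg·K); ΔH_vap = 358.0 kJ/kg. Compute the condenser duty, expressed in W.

Q_c = 232000 W

vapour 140→36.1 °C: -173.51 kJ/kg
condensation at 36.1 °C: -358 kJ/kg
liquid 36.1→0.902 °C: -81.659 kJ/kg
Δh = -173.51 + -358 + -81.659 = -613.17 kJ/kg
Q = ṁ·Δh = 1360 kg/h × -613.17 kJ/kg = -833910 kJ/h
|Q| = 231.64 kW = 231640 W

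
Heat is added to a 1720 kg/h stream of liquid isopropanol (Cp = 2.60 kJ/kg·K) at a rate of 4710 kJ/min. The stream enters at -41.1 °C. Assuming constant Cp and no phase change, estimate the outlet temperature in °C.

T_out = 22.1 °C

Q = 4710 kJ/min = 282600 kJ/h
ΔT = Q/(ṁ·Cp) = 282600/(1720×2.60) = 63.193 K
T_out = -41.1 + 63.193 = 22.093 °C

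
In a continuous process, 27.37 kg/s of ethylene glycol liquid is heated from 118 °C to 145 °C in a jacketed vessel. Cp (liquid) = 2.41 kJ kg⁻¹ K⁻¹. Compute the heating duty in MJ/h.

Q = ṁ·Cp·ΔT = 27.37 × 2.41 × (145 − 118) = 1781 kJ/s
Heating duty = 6411.5 MJ/h

Q = 6410 MJ/h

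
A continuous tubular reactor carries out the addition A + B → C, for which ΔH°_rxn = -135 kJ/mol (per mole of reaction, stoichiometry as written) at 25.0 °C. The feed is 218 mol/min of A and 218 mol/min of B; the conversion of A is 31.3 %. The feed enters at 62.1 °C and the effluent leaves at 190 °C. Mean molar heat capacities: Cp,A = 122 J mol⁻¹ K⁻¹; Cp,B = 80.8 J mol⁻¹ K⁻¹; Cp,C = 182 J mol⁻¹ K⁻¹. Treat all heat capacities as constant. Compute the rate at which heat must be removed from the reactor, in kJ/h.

Extent of reaction ξ = 0.313 × 218 = 68.234 mol/min
Reaction term: ξ·ΔH°_rxn = 68.234 × -135 = -9211.6 kJ/min
Sensible, feed 62.1→25 °C: -1640.2 kJ/min
Outlet flows (mol/min): A 149.77, B 149.77, C 68.234
Sensible, products 25→190 °C: 7060.5 kJ/min
Q = ΔH = -3791.3 kJ/min = -63.188 kW
Heat removed = 227480 kJ/h

Q_out = 227000 kJ/h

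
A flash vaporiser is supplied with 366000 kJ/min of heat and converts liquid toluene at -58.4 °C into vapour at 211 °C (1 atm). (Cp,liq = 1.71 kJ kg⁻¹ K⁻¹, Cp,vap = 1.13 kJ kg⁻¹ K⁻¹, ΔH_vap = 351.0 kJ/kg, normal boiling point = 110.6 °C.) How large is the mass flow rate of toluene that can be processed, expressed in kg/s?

Δh = 1.71×(110.6−-58.4) + 351.0 + 1.13×(211−110.6) = 753.44 kJ/kg
Q = 366000 kJ/min = 6100 kJ/s = 6100 kJ/s
ṁ = Q/Δh = 6100 / 753.44 = 8.0962 kg/s

ṁ = 8.10 kg/s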